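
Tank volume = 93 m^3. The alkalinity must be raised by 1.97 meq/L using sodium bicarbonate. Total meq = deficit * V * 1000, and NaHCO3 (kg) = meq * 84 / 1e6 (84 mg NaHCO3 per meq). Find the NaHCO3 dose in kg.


Tank volume in L = 93 m^3 * 1000 = 93000 L
Total meq required = 1.97 meq/L * 93000 L = 183210 meq
NaHCO3 mass = 183210 meq * 84 mg/meq / 1e6 = 15.3896 kg

15.3896 kg


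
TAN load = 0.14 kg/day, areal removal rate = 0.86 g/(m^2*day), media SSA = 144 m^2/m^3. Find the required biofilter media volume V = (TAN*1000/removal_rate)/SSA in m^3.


A = 0.14*1000 / 0.86 = 162.7907 m^2
V = 162.7907 / 144 = 1.13049

1.13049 m^3


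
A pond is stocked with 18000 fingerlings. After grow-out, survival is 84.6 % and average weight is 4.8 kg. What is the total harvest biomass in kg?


Survivors = 18000 * 84.6/100 = 15228 fish
Harvest biomass = survivors * W_f = 15228 * 4.8 = 73094.4 kg

73094.4 kg


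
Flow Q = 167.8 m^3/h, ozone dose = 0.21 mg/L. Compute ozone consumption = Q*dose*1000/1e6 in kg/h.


O3 demand (mg/h) = Q * dose * 1000 = 167.8 * 0.21 * 1000 = 35238 mg/h
Convert mg to kg: 35238 / 1e6 = 0.035238 kg/h

0.035238 kg/h


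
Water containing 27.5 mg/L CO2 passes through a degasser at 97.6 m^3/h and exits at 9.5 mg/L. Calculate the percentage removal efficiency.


CO2_out / CO2_in = 9.5 / 27.5 = 0.34545455
Fraction remaining = 0.34545455
efficiency = (1 - 0.34545455) * 100 = 65.4545 %

65.4545 %


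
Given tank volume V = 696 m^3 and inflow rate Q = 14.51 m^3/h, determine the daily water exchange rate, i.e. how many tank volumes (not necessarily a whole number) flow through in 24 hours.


Daily flow volume = 14.51 m^3/h * 24 h = 348.24 m^3/day
Exchanges = daily flow / tank volume = 348.24 / 696 = 0.500345 exchanges/day

0.500345 exchanges/day


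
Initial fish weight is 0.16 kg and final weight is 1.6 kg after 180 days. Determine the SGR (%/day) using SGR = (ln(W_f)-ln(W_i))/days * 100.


ln(W_f) = ln(1.6) = 0.47000363
ln(W_i) = ln(0.16) = -1.8325815
ln(W_f) - ln(W_i) = 0.47000363 - -1.8325815 = 2.3025851
SGR = 2.3025851 / 180 * 100 = 1.27921 %/day

1.27921 %/day


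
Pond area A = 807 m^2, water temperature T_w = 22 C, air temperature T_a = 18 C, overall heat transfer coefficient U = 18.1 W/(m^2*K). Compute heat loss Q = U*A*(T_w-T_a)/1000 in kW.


Temperature difference dT = 22 - 18 = 4 K
Heat loss (W) = U * A * dT = 18.1 * 807 * 4 = 58426.8 W
Convert to kW: 58426.8 / 1000 = 58.4268 kW

58.4268 kW


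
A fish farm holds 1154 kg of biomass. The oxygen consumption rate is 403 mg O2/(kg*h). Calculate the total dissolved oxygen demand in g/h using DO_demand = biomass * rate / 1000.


Total O2 consumption (mg/h) = 1154 kg * 403 mg/(kg*h) = 465062 mg/h
Convert to g/h: 465062 / 1000 = 465.062 g/h

465.062 g/h


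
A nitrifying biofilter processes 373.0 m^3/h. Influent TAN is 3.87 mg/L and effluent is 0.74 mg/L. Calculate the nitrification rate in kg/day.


Concentration drop: TAN_in - TAN_out = 3.87 - 0.74 = 3.13 mg/L
Hourly TAN removed = Q * dTAN = 373.0 m^3/h * 3.13 mg/L = 1167.49 g/h  (m^3/h * mg/L = g/h)
Daily TAN removed = 1167.49 * 24 = 28019.76 g/day
Convert to kg/day: 28019.76 / 1000 = 28.01976 kg/day

28.01976 kg/day


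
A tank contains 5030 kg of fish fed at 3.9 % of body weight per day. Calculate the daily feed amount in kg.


Feeding rate fraction = 3.9% / 100 = 0.039
Daily feed = 5030 kg * 0.039 = 196.17 kg/day

196.17 kg/day


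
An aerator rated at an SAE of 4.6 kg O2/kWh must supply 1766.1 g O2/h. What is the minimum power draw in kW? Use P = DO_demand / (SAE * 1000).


SAE in g O2/kWh = 4.6 * 1000 = 4600 g/kWh
P = DO_demand / SAE_g = 1766.1 / 4600 = 0.383935 kW

0.383935 kW


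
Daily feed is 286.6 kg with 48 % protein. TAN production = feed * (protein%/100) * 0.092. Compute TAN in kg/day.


Protein in feed = 286.6 * 48/100 = 137.568 kg/day
TAN = protein * 0.092 = 137.568 * 0.092 = 12.656256 kg/day

12.656256 kg/day


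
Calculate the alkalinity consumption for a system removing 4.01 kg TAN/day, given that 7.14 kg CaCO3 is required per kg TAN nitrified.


Alkalinity factor: 7.14 kg CaCO3 consumed per kg TAN nitrified
alk = 4.01 kg TAN * 7.14 = 28.6314 kg CaCO3/day

28.6314 kg CaCO3/day


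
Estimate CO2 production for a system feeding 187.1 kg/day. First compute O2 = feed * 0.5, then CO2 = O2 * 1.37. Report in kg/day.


O2 = 187.1 * 0.5 = 93.55
CO2 = 93.55 * 1.37 = 128.1635

128.1635 kg/day


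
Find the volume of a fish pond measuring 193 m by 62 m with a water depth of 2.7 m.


Base area = L * W = 193 * 62 = 11966 m^2
Volume = area * depth = 11966 * 2.7 = 32308.2 m^3

32308.2 m^3


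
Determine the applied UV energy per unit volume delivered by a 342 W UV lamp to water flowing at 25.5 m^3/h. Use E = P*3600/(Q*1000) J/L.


Energy delivered per hour = 342 W * 3600 s = 1231200 J/h
Volume treated per hour = 25.5 m^3/h * 1000 = 25500 L/h
dose = 1231200 / 25500 = 48.2824 J/L

48.2824 J/L


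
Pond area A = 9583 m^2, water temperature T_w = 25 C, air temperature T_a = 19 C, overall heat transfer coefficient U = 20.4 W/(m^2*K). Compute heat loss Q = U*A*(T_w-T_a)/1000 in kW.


Temperature difference dT = 25 - 19 = 6 K
Heat loss (W) = U * A * dT = 20.4 * 9583 * 6 = 1172959.2 W
Convert to kW: 1172959.2 / 1000 = 1172.9592 kW

1172.9592 kW


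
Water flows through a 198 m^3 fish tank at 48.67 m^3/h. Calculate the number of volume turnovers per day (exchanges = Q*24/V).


Daily flow volume = 48.67 m^3/h * 24 h = 1168.08 m^3/day
Exchanges = daily flow / tank volume = 1168.08 / 198 = 5.89939 exchanges/day

5.89939 exchanges/day


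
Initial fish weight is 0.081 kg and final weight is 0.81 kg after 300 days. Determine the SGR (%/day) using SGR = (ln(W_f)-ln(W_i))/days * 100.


ln(W_f) = ln(0.81) = -0.21072103
ln(W_i) = ln(0.081) = -2.5133061
ln(W_f) - ln(W_i) = -0.21072103 - -2.5133061 = 2.3025851
SGR = 2.3025851 / 300 * 100 = 0.767528 %/day

0.767528 %/day


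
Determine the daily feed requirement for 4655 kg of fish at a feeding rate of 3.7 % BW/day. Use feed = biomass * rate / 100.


Feeding rate fraction = 3.7% / 100 = 0.037
Daily feed = 4655 kg * 0.037 = 172.235 kg/day

172.235 kg/day


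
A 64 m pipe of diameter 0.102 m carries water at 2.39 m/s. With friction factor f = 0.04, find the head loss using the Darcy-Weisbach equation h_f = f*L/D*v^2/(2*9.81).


v^2 = 2.39^2 = 5.7121 m^2/s^2
L/D = 64/0.102 = 627.45098
h_f = f*(L/D)*v^2/(2g) = 0.04 * 627.45098 * 5.7121 / 19.62 = 7.30696 m

7.30696 m


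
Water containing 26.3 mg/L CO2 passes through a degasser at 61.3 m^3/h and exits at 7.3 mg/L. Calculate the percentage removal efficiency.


CO2_out / CO2_in = 7.3 / 26.3 = 0.27756654
Fraction remaining = 0.27756654
efficiency = (1 - 0.27756654) * 100 = 72.2433 %

72.2433 %


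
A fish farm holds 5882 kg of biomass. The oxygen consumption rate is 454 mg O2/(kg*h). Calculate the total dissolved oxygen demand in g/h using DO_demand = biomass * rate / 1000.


Total O2 consumption (mg/h) = 5882 kg * 454 mg/(kg*h) = 2670428 mg/h
Convert to g/h: 2670428 / 1000 = 2670.428 g/h

2670.428 g/h


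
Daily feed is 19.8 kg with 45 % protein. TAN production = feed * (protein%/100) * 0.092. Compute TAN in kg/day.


Protein in feed = 19.8 * 45/100 = 8.91 kg/day
TAN = protein * 0.092 = 8.91 * 0.092 = 0.81972 kg/day

0.81972 kg/day


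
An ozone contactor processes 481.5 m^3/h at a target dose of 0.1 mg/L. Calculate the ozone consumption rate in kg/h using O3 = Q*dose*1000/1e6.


O3 demand (mg/h) = Q * dose * 1000 = 481.5 * 0.1 * 1000 = 48150 mg/h
Convert mg to kg: 48150 / 1e6 = 0.04815 kg/h

0.04815 kg/h


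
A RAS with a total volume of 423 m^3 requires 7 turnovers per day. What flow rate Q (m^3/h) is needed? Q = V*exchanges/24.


Daily recirculation volume = 423 m^3 * 7 = 2961 m^3/day
Flow rate Q = daily volume / 24 h = 2961 / 24 = 123.375 m^3/h

123.375 m^3/h


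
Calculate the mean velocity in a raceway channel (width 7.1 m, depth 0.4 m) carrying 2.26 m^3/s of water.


Cross-sectional area = W * d = 7.1 * 0.4 = 2.84 m^2
Velocity = Q / A = 2.26 / 2.84 = 0.795775 m/s

0.795775 m/s


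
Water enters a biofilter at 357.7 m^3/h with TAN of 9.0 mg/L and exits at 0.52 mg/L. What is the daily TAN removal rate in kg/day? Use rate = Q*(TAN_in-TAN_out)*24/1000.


Concentration drop: TAN_in - TAN_out = 9.0 - 0.52 = 8.48 mg/L
Hourly TAN removed = Q * dTAN = 357.7 m^3/h * 8.48 mg/L = 3033.296 g/h  (m^3/h * mg/L = g/h)
Daily TAN removed = 3033.296 * 24 = 72799.104 g/day
Convert to kg/day: 72799.104 / 1000 = 72.799104 kg/day

72.799104 kg/day


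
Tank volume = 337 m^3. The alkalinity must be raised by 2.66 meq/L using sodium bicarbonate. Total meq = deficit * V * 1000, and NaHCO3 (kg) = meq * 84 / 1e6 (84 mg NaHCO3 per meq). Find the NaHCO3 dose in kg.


Tank volume in L = 337 m^3 * 1000 = 337000 L
Total meq required = 2.66 meq/L * 337000 L = 896420 meq
NaHCO3 mass = 896420 meq * 84 mg/meq / 1e6 = 75.2993 kg

75.2993 kg


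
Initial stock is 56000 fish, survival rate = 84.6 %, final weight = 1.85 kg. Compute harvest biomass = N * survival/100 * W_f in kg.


Survivors = 56000 * 84.6/100 = 47376 fish
Harvest biomass = survivors * W_f = 47376 * 1.85 = 87645.6 kg

87645.6 kg


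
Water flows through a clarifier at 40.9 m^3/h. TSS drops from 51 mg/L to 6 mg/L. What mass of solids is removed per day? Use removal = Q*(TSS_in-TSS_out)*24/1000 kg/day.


Concentration drop: TSS_in - TSS_out = 51 - 6 = 45 mg/L
Hourly solids removed = Q * dTSS = 40.9 m^3/h * 45 mg/L = 1840.5 g/h  (m^3/h * mg/L = g/h)
Daily solids removed = 1840.5 * 24 = 44172 g/day
Convert g to kg: 44172 / 1000 = 44.172 kg/day

44.172 kg/day


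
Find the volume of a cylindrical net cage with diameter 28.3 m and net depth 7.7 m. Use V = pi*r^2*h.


r = d/2 = 28.3/2 = 14.15 m
Base area = pi*r^2 = pi*14.15^2 = 629.01754 m^2
Volume = 629.01754 * 7.7 = 4843.44 m^3

4843.44 m^3


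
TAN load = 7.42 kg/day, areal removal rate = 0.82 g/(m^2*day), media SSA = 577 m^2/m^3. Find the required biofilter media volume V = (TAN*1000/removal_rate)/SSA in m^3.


A = 7.42*1000 / 0.82 = 9048.7805 m^2
V = 9048.7805 / 577 = 15.6825

15.6825 m^3


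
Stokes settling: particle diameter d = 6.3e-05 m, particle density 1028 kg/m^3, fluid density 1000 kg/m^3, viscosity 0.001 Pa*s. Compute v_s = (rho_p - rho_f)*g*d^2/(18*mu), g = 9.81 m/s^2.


Density difference: rho_p - rho_f = 1028 - 1000 = 28 kg/m^3
d^2 = (6.3e-05)^2 = 3.969e-09 m^2
Numerator = (rho_p - rho_f) * g * d^2 = 28 * 9.81 * 3.969e-09 = 1.0902049e-06
Denominator = 18 * mu = 18 * 0.001 = 0.018
v_s = 1.0902049e-06 / 0.018 = 6.05669e-05 m/s
Check: Re = rho_f * v_s * d / mu = 1000 * 6.05669e-05 * 6.3e-05 / 0.001 = 0.00382 < 1, so Stokes' law applies.

6.05669e-05 m/s


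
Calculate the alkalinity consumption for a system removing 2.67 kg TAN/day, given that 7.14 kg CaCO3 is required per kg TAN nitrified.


Alkalinity factor: 7.14 kg CaCO3 consumed per kg TAN nitrified
alk = 2.67 kg TAN * 7.14 = 19.0638 kg CaCO3/day

19.0638 kg CaCO3/day


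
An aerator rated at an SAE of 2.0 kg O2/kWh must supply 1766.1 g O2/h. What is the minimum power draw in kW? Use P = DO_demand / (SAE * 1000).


SAE in g O2/kWh = 2.0 * 1000 = 2000 g/kWh
P = DO_demand / SAE_g = 1766.1 / 2000 = 0.88305 kW

0.88305 kW


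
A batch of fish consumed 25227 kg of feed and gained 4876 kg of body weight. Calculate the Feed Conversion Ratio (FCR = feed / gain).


FCR = feed consumed / weight gained
FCR = 25227 kg / 4876 kg = 5.17371

5.17371


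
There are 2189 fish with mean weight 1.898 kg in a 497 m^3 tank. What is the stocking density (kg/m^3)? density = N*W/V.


Total biomass = 2189 fish * 1.898 kg = 4154.722 kg
Density = total biomass / volume = 4154.722 / 497 = 8.3596 kg/m^3

8.3596 kg/m^3


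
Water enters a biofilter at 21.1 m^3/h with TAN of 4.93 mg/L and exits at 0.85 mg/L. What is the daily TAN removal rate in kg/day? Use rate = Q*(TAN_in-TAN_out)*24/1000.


Concentration drop: TAN_in - TAN_out = 4.93 - 0.85 = 4.08 mg/L
Hourly TAN removed = Q * dTAN = 21.1 m^3/h * 4.08 mg/L = 86.088 g/h  (m^3/h * mg/L = g/h)
Daily TAN removed = 86.088 * 24 = 2066.112 g/day
Convert to kg/day: 2066.112 / 1000 = 2.066112 kg/day

2.066112 kg/day


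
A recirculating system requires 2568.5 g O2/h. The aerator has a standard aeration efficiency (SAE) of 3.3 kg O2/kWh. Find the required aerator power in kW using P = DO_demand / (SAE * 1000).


SAE in g O2/kWh = 3.3 * 1000 = 3300 g/kWh
P = DO_demand / SAE_g = 2568.5 / 3300 = 0.778333 kW

0.778333 kW


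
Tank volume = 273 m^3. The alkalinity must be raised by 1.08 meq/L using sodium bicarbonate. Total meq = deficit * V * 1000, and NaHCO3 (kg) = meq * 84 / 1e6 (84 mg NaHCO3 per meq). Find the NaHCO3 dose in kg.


Tank volume in L = 273 m^3 * 1000 = 273000 L
Total meq required = 1.08 meq/L * 273000 L = 294840 meq
NaHCO3 mass = 294840 meq * 84 mg/meq / 1e6 = 24.7666 kg

24.7666 kg


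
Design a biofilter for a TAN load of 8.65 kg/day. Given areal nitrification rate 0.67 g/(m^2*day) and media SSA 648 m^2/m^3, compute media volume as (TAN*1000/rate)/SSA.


A = 8.65*1000 / 0.67 = 12910.448 m^2
V = 12910.448 / 648 = 19.9235

19.9235 m^3


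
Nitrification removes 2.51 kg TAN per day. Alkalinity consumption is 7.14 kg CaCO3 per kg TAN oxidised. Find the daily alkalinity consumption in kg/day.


Alkalinity factor: 7.14 kg CaCO3 consumed per kg TAN nitrified
alk = 2.51 kg TAN * 7.14 = 17.9214 kg CaCO3/day

17.9214 kg CaCO3/day


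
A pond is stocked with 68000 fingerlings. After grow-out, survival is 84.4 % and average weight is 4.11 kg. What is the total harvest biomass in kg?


Survivors = 68000 * 84.4/100 = 57392 fish
Harvest biomass = survivors * W_f = 57392 * 4.11 = 235881.12 kg

235881.12 kg


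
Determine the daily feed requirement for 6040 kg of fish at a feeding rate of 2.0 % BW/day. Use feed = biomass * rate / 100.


Feeding rate fraction = 2.0% / 100 = 0.02
Daily feed = 6040 kg * 0.02 = 120.8 kg/day

120.8 kg/day


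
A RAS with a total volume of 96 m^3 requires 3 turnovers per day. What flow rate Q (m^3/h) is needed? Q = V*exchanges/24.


Daily recirculation volume = 96 m^3 * 3 = 288 m^3/day
Flow rate Q = daily volume / 24 h = 288 / 24 = 12 m^3/h

12 m^3/h


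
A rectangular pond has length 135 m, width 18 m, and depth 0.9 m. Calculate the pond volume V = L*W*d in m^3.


Base area = L * W = 135 * 18 = 2430 m^2
Volume = area * depth = 2430 * 0.9 = 2187 m^3

2187 m^3


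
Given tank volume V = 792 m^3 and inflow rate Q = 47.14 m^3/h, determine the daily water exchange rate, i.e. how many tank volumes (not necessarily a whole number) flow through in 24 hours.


Daily flow volume = 47.14 m^3/h * 24 h = 1131.36 m^3/day
Exchanges = daily flow / tank volume = 1131.36 / 792 = 1.42848 exchanges/day

1.42848 exchanges/day


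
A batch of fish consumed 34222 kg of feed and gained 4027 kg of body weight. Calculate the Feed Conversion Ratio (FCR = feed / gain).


FCR = feed consumed / weight gained
FCR = 34222 kg / 4027 kg = 8.49814

8.49814


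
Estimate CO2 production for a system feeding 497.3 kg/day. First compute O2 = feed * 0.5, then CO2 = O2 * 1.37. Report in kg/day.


O2 = 497.3 * 0.5 = 248.65
CO2 = 248.65 * 1.37 = 340.6505

340.6505 kg/day


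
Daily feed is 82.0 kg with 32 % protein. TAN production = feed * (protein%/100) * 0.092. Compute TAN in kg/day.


Protein in feed = 82.0 * 32/100 = 26.24 kg/day
TAN = protein * 0.092 = 26.24 * 0.092 = 2.41408 kg/day

2.41408 kg/day


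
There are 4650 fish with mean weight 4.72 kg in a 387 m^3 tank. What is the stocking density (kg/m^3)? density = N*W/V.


Total biomass = 4650 fish * 4.72 kg = 21948 kg
Density = total biomass / volume = 21948 / 387 = 56.7132 kg/m^3

56.7132 kg/m^3


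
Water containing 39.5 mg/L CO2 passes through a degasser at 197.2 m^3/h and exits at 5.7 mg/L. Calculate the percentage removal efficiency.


CO2_out / CO2_in = 5.7 / 39.5 = 0.1443038
Fraction remaining = 0.1443038
efficiency = (1 - 0.1443038) * 100 = 85.5696 %

85.5696 %


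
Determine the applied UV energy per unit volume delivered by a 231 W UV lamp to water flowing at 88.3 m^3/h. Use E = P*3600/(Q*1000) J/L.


Energy delivered per hour = 231 W * 3600 s = 831600 J/h
Volume treated per hour = 88.3 m^3/h * 1000 = 88300 L/h
dose = 831600 / 88300 = 9.41789 J/L

9.41789 J/L


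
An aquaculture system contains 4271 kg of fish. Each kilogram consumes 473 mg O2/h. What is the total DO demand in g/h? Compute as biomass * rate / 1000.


Total O2 consumption (mg/h) = 4271 kg * 473 mg/(kg*h) = 2020183 mg/h
Convert to g/h: 2020183 / 1000 = 2020.183 g/h

2020.183 g/h


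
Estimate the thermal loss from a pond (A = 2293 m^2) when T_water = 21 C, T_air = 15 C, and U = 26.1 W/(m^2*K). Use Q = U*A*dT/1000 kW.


Temperature difference dT = 21 - 15 = 6 K
Heat loss (W) = U * A * dT = 26.1 * 2293 * 6 = 359083.8 W
Convert to kW: 359083.8 / 1000 = 359.0838 kW

359.0838 kW


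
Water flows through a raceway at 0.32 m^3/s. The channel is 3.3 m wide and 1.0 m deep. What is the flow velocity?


Cross-sectional area = W * d = 3.3 * 1.0 = 3.3 m^2
Velocity = Q / A = 0.32 / 3.3 = 0.0969697 m/s

0.0969697 m/s


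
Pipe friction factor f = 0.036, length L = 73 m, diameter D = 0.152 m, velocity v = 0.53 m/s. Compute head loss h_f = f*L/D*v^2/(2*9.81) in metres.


v^2 = 0.53^2 = 0.2809 m^2/s^2
L/D = 73/0.152 = 480.26316
h_f = f*(L/D)*v^2/(2g) = 0.036 * 480.26316 * 0.2809 / 19.62 = 0.247534 m

0.247534 m


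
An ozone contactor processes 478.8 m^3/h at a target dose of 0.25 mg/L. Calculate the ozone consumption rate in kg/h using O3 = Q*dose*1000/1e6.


O3 demand (mg/h) = Q * dose * 1000 = 478.8 * 0.25 * 1000 = 119700 mg/h
Convert mg to kg: 119700 / 1e6 = 0.1197 kg/h

0.1197 kg/h


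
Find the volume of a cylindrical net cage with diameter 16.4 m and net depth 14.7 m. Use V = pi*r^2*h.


r = d/2 = 16.4/2 = 8.2 m
Base area = pi*r^2 = pi*8.2^2 = 211.24069 m^2
Volume = 211.24069 * 14.7 = 3105.24 m^3

3105.24 m^3


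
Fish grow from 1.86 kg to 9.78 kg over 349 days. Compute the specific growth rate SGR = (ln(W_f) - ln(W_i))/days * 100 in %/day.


ln(W_f) = ln(9.78) = 2.2803395
ln(W_i) = ln(1.86) = 0.62057649
ln(W_f) - ln(W_i) = 2.2803395 - 0.62057649 = 1.659763
SGR = 1.659763 / 349 * 100 = 0.475577 %/day

0.475577 %/day


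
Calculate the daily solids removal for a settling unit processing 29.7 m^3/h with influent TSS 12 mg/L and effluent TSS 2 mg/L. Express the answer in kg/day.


Concentration drop: TSS_in - TSS_out = 12 - 2 = 10 mg/L
Hourly solids removed = Q * dTSS = 29.7 m^3/h * 10 mg/L = 297 g/h  (m^3/h * mg/L = g/h)
Daily solids removed = 297 * 24 = 7128 g/day
Convert g to kg: 7128 / 1000 = 7.128 kg/day

7.128 kg/day


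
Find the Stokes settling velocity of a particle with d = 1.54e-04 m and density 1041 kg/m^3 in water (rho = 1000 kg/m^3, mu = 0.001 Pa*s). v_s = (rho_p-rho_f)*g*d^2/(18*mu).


Density difference: rho_p - rho_f = 1041 - 1000 = 41 kg/m^3
d^2 = (1.54e-04)^2 = 2.3716e-08 m^2
Numerator = (rho_p - rho_f) * g * d^2 = 41 * 9.81 * 2.3716e-08 = 9.5388124e-06
Denominator = 18 * mu = 18 * 0.001 = 0.018
v_s = 9.5388124e-06 / 0.018 = 5.29934e-04 m/s
Check: Re = rho_f * v_s * d / mu = 1000 * 5.29934e-04 * 1.54e-04 / 0.001 = 0.0816 < 1, so Stokes' law applies.

5.29934e-04 m/s


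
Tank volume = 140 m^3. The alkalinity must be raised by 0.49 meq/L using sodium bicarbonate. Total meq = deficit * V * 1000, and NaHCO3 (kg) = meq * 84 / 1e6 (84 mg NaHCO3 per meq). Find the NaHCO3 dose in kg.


Tank volume in L = 140 m^3 * 1000 = 140000 L
Total meq required = 0.49 meq/L * 140000 L = 68600 meq
NaHCO3 mass = 68600 meq * 84 mg/meq / 1e6 = 5.7624 kg

5.7624 kg


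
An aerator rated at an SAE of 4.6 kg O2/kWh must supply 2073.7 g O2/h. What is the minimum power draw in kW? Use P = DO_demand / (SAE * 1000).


SAE in g O2/kWh = 4.6 * 1000 = 4600 g/kWh
P = DO_demand / SAE_g = 2073.7 / 4600 = 0.450804 kW

0.450804 kW


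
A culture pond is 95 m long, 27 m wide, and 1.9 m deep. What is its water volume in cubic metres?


Base area = L * W = 95 * 27 = 2565 m^2
Volume = area * depth = 2565 * 1.9 = 4873.5 m^3

4873.5 m^3


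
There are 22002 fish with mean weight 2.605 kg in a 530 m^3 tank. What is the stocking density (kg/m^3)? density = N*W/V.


Total biomass = 22002 fish * 2.605 kg = 57315.21 kg
Density = total biomass / volume = 57315.21 / 530 = 108.142 kg/m^3

108.142 kg/m^3


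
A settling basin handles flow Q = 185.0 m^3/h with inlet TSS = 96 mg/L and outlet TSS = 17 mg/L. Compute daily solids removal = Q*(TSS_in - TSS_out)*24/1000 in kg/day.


Concentration drop: TSS_in - TSS_out = 96 - 17 = 79 mg/L
Hourly solids removed = Q * dTSS = 185.0 m^3/h * 79 mg/L = 14615 g/h  (m^3/h * mg/L = g/h)
Daily solids removed = 14615 * 24 = 350760 g/day
Convert g to kg: 350760 / 1000 = 350.76 kg/day

350.76 kg/day


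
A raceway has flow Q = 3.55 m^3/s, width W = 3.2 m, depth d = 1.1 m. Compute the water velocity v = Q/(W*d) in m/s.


Cross-sectional area = W * d = 3.2 * 1.1 = 3.52 m^2
Velocity = Q / A = 3.55 / 3.52 = 1.00852 m/s

1.00852 m/s


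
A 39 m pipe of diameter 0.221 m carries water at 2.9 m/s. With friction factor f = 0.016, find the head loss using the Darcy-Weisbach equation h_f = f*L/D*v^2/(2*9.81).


v^2 = 2.9^2 = 8.41 m^2/s^2
L/D = 39/0.221 = 176.47059
h_f = f*(L/D)*v^2/(2g) = 0.016 * 176.47059 * 8.41 / 19.62 = 1.21029 m

1.21029 m


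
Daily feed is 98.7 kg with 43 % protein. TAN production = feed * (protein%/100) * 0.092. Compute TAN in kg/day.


Protein in feed = 98.7 * 43/100 = 42.441 kg/day
TAN = protein * 0.092 = 42.441 * 0.092 = 3.904572 kg/day

3.904572 kg/day


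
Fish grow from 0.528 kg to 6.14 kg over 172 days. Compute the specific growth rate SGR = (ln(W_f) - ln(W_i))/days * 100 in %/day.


ln(W_f) = ln(6.14) = 1.8148247
ln(W_i) = ln(0.528) = -0.638659
ln(W_f) - ln(W_i) = 1.8148247 - -0.638659 = 2.4534837
SGR = 2.4534837 / 172 * 100 = 1.42644 %/day

1.42644 %/day


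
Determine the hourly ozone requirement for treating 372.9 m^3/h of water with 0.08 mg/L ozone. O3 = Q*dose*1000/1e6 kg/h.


O3 demand (mg/h) = Q * dose * 1000 = 372.9 * 0.08 * 1000 = 29832 mg/h
Convert mg to kg: 29832 / 1e6 = 0.029832 kg/h

0.029832 kg/h


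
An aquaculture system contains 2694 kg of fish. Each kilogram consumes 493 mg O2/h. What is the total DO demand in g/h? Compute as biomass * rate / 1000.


Total O2 consumption (mg/h) = 2694 kg * 493 mg/(kg*h) = 1328142 mg/h
Convert to g/h: 1328142 / 1000 = 1328.142 g/h

1328.142 g/h


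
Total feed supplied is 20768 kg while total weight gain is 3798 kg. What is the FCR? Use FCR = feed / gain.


FCR = feed consumed / weight gained
FCR = 20768 kg / 3798 kg = 5.46814

5.46814


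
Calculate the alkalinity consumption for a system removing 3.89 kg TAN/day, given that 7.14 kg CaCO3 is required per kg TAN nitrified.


Alkalinity factor: 7.14 kg CaCO3 consumed per kg TAN nitrified
alk = 3.89 kg TAN * 7.14 = 27.7746 kg CaCO3/day

27.7746 kg CaCO3/day


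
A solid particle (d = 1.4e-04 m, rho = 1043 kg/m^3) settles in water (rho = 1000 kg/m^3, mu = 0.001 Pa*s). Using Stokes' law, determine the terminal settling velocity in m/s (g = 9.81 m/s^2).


Density difference: rho_p - rho_f = 1043 - 1000 = 43 kg/m^3
d^2 = (1.4e-04)^2 = 1.96e-08 m^2
Numerator = (rho_p - rho_f) * g * d^2 = 43 * 9.81 * 1.96e-08 = 8.267868e-06
Denominator = 18 * mu = 18 * 0.001 = 0.018
v_s = 8.267868e-06 / 0.018 = 4.59326e-04 m/s
Check: Re = rho_f * v_s * d / mu = 1000 * 4.59326e-04 * 1.4e-04 / 0.001 = 0.0643 < 1, so Stokes' law applies.

4.59326e-04 m/s


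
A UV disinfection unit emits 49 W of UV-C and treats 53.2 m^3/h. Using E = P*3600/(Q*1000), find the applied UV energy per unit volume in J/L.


Energy delivered per hour = 49 W * 3600 s = 176400 J/h
Volume treated per hour = 53.2 m^3/h * 1000 = 53200 L/h
dose = 176400 / 53200 = 3.31579 J/L

3.31579 J/L


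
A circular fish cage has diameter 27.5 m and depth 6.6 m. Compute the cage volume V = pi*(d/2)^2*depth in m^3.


r = d/2 = 27.5/2 = 13.75 m
Base area = pi*r^2 = pi*13.75^2 = 593.95736 m^2
Volume = 593.95736 * 6.6 = 3920.12 m^3

3920.12 m^3


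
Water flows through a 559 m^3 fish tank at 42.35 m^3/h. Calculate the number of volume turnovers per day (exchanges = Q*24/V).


Daily flow volume = 42.35 m^3/h * 24 h = 1016.4 m^3/day
Exchanges = daily flow / tank volume = 1016.4 / 559 = 1.81825 exchanges/day

1.81825 exchanges/day


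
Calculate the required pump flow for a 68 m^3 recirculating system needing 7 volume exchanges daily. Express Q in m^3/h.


Daily recirculation volume = 68 m^3 * 7 = 476 m^3/day
Flow rate Q = daily volume / 24 h = 476 / 24 = 19.8333 m^3/h

19.8333 m^3/h


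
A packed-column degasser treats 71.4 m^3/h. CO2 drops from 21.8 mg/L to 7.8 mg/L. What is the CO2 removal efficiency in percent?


CO2_out / CO2_in = 7.8 / 21.8 = 0.35779817
Fraction remaining = 0.35779817
efficiency = (1 - 0.35779817) * 100 = 64.2202 %

64.2202 %


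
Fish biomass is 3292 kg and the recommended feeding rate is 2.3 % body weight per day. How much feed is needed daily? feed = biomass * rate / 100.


Feeding rate fraction = 2.3% / 100 = 0.023
Daily feed = 3292 kg * 0.023 = 75.716 kg/day

75.716 kg/day


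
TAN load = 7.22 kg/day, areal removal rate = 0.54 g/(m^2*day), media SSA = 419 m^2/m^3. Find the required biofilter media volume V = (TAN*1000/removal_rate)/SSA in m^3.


A = 7.22*1000 / 0.54 = 13370.37 m^2
V = 13370.37 / 419 = 31.9102

31.9102 m^3


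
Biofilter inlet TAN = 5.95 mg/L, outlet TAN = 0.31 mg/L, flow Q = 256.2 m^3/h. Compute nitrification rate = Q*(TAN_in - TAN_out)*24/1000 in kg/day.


Concentration drop: TAN_in - TAN_out = 5.95 - 0.31 = 5.64 mg/L
Hourly TAN removed = Q * dTAN = 256.2 m^3/h * 5.64 mg/L = 1444.968 g/h  (m^3/h * mg/L = g/h)
Daily TAN removed = 1444.968 * 24 = 34679.232 g/day
Convert to kg/day: 34679.232 / 1000 = 34.679232 kg/day

34.679232 kg/day


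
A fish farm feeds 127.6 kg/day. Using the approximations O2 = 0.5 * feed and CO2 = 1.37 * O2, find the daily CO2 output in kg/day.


O2 = 127.6 * 0.5 = 63.8
CO2 = 63.8 * 1.37 = 87.406

87.406 kg/day


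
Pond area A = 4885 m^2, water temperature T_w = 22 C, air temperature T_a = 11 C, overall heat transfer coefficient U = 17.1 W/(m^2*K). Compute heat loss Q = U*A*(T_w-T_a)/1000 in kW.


Temperature difference dT = 22 - 11 = 11 K
Heat loss (W) = U * A * dT = 17.1 * 4885 * 11 = 918868.5 W
Convert to kW: 918868.5 / 1000 = 918.8685 kW

918.8685 kW


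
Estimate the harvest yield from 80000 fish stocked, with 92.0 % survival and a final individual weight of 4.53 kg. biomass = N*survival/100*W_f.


Survivors = 80000 * 92.0/100 = 73600 fish
Harvest biomass = survivors * W_f = 73600 * 4.53 = 333408 kg

333408 kg


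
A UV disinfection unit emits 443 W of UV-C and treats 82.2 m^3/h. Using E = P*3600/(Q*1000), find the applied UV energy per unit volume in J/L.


Energy delivered per hour = 443 W * 3600 s = 1594800 J/h
Volume treated per hour = 82.2 m^3/h * 1000 = 82200 L/h
dose = 1594800 / 82200 = 19.4015 J/L

19.4015 J/L


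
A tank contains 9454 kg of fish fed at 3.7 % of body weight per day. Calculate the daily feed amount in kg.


Feeding rate fraction = 3.7% / 100 = 0.037
Daily feed = 9454 kg * 0.037 = 349.798 kg/day

349.798 kg/day


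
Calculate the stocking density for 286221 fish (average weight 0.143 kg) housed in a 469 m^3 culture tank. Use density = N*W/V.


Total biomass = 286221 fish * 0.143 kg = 40929.603 kg
Density = total biomass / volume = 40929.603 / 469 = 87.2699 kg/m^3

87.2699 kg/m^3


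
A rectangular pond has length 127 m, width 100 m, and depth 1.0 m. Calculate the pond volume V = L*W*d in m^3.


Base area = L * W = 127 * 100 = 12700 m^2
Volume = area * depth = 12700 * 1.0 = 12700 m^3

12700 m^3


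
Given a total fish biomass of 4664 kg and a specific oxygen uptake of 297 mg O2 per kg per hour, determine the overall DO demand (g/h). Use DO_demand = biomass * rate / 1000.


Total O2 consumption (mg/h) = 4664 kg * 297 mg/(kg*h) = 1385208 mg/h
Convert to g/h: 1385208 / 1000 = 1385.208 g/h

1385.208 g/h


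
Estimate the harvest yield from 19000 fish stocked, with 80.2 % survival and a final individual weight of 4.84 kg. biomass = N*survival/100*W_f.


Survivors = 19000 * 80.2/100 = 15238 fish
Harvest biomass = survivors * W_f = 15238 * 4.84 = 73751.92 kg

73751.92 kg


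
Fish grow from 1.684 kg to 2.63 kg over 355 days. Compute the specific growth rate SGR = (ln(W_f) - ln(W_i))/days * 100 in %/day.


ln(W_f) = ln(2.63) = 0.96698385
ln(W_i) = ln(1.684) = 0.52117192
ln(W_f) - ln(W_i) = 0.96698385 - 0.52117192 = 0.44581193
SGR = 0.44581193 / 355 * 100 = 0.125581 %/day

0.125581 %/day


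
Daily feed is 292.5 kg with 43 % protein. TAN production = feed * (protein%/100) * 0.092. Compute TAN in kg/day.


Protein in feed = 292.5 * 43/100 = 125.775 kg/day
TAN = protein * 0.092 = 125.775 * 0.092 = 11.5713 kg/day

11.5713 kg/day


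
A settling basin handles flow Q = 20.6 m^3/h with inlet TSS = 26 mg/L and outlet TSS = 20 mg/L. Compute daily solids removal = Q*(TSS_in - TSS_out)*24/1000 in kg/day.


Concentration drop: TSS_in - TSS_out = 26 - 20 = 6 mg/L
Hourly solids removed = Q * dTSS = 20.6 m^3/h * 6 mg/L = 123.6 g/h  (m^3/h * mg/L = g/h)
Daily solids removed = 123.6 * 24 = 2966.4 g/day
Convert g to kg: 2966.4 / 1000 = 2.9664 kg/day

2.9664 kg/day


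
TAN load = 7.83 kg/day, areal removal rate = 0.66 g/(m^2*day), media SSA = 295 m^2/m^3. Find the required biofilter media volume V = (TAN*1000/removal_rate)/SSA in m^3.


A = 7.83*1000 / 0.66 = 11863.636 m^2
V = 11863.636 / 295 = 40.2157

40.2157 m^3


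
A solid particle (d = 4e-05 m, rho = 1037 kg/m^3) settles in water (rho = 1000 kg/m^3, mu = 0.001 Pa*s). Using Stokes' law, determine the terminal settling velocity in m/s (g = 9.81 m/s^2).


Density difference: rho_p - rho_f = 1037 - 1000 = 37 kg/m^3
d^2 = (4e-05)^2 = 1.6e-09 m^2
Numerator = (rho_p - rho_f) * g * d^2 = 37 * 9.81 * 1.6e-09 = 5.80752e-07
Denominator = 18 * mu = 18 * 0.001 = 0.018
v_s = 5.80752e-07 / 0.018 = 3.2264e-05 m/s
Check: Re = rho_f * v_s * d / mu = 1000 * 3.2264e-05 * 4e-05 / 0.001 = 0.00129 < 1, so Stokes' law applies.

3.2264e-05 m/s


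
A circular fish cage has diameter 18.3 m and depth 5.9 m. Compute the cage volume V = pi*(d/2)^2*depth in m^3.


r = d/2 = 18.3/2 = 9.15 m
Base area = pi*r^2 = pi*9.15^2 = 263.02199 m^2
Volume = 263.02199 * 5.9 = 1551.83 m^3

1551.83 m^3


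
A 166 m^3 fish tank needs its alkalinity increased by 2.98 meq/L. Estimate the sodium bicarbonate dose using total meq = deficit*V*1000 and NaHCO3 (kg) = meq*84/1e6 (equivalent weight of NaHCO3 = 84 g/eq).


Tank volume in L = 166 m^3 * 1000 = 166000 L
Total meq required = 2.98 meq/L * 166000 L = 494680 meq
NaHCO3 mass = 494680 meq * 84 mg/meq / 1e6 = 41.5531 kg

41.5531 kg


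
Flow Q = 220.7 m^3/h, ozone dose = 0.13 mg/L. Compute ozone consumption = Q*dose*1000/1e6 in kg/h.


O3 demand (mg/h) = Q * dose * 1000 = 220.7 * 0.13 * 1000 = 28691 mg/h
Convert mg to kg: 28691 / 1e6 = 0.028691 kg/h

0.028691 kg/h


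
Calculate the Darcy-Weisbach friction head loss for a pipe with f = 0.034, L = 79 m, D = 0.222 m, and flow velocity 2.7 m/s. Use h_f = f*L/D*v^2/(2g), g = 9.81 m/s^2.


v^2 = 2.7^2 = 7.29 m^2/s^2
L/D = 79/0.222 = 355.85586
h_f = f*(L/D)*v^2/(2g) = 0.034 * 355.85586 * 7.29 / 19.62 = 4.49554 m

4.49554 m


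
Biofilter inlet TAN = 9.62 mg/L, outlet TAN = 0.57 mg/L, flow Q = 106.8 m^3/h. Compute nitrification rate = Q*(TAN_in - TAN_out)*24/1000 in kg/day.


Concentration drop: TAN_in - TAN_out = 9.62 - 0.57 = 9.05 mg/L
Hourly TAN removed = Q * dTAN = 106.8 m^3/h * 9.05 mg/L = 966.54 g/h  (m^3/h * mg/L = g/h)
Daily TAN removed = 966.54 * 24 = 23196.96 g/day
Convert to kg/day: 23196.96 / 1000 = 23.19696 kg/day

23.19696 kg/day


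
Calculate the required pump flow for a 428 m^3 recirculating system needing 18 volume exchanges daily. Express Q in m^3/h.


Daily recirculation volume = 428 m^3 * 18 = 7704 m^3/day
Flow rate Q = daily volume / 24 h = 7704 / 24 = 321 m^3/h

321 m^3/h


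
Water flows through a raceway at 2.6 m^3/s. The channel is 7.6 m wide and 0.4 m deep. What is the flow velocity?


Cross-sectional area = W * d = 7.6 * 0.4 = 3.04 m^2
Velocity = Q / A = 2.6 / 3.04 = 0.855263 m/s

0.855263 m/s


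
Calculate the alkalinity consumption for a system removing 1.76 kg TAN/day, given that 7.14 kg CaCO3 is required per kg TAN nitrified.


Alkalinity factor: 7.14 kg CaCO3 consumed per kg TAN nitrified
alk = 1.76 kg TAN * 7.14 = 12.5664 kg CaCO3/day

12.5664 kg CaCO3/day


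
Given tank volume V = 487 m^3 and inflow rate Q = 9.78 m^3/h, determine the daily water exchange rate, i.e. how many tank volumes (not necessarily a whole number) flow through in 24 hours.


Daily flow volume = 9.78 m^3/h * 24 h = 234.72 m^3/day
Exchanges = daily flow / tank volume = 234.72 / 487 = 0.481971 exchanges/day

0.481971 exchanges/day


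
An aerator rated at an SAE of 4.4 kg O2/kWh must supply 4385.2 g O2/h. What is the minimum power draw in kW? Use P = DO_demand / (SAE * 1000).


SAE in g O2/kWh = 4.4 * 1000 = 4400 g/kWh
P = DO_demand / SAE_g = 4385.2 / 4400 = 0.996636 kW

0.996636 kW


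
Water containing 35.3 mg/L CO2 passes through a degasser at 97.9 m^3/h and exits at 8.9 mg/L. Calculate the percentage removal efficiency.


CO2_out / CO2_in = 8.9 / 35.3 = 0.25212465
Fraction remaining = 0.25212465
efficiency = (1 - 0.25212465) * 100 = 74.7875 %

74.7875 %


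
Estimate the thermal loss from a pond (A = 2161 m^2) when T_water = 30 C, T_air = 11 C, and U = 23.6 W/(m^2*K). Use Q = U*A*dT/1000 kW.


Temperature difference dT = 30 - 11 = 19 K
Heat loss (W) = U * A * dT = 23.6 * 2161 * 19 = 968992.4 W
Convert to kW: 968992.4 / 1000 = 968.9924 kW

968.9924 kW


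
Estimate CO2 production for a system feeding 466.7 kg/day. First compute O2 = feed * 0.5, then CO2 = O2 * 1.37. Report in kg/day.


O2 = 466.7 * 0.5 = 233.35
CO2 = 233.35 * 1.37 = 319.6895

319.6895 kg/day


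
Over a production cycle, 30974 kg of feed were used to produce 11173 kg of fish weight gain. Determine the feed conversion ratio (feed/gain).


FCR = feed consumed / weight gained
FCR = 30974 kg / 11173 kg = 2.77222

2.77222


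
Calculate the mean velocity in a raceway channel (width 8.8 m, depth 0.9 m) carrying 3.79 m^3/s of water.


Cross-sectional area = W * d = 8.8 * 0.9 = 7.92 m^2
Velocity = Q / A = 3.79 / 7.92 = 0.478535 m/s

0.478535 m/s


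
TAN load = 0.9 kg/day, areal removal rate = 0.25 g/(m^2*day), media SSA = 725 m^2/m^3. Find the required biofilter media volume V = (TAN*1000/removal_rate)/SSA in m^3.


A = 0.9*1000 / 0.25 = 3600 m^2
V = 3600 / 725 = 4.96552

4.96552 m^3


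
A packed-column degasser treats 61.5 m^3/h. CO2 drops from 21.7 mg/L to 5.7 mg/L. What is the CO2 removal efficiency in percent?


CO2_out / CO2_in = 5.7 / 21.7 = 0.26267281
Fraction remaining = 0.26267281
efficiency = (1 - 0.26267281) * 100 = 73.7327 %

73.7327 %


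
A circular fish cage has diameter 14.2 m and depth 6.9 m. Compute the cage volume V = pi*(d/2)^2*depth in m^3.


r = d/2 = 14.2/2 = 7.1 m
Base area = pi*r^2 = pi*7.1^2 = 158.36769 m^2
Volume = 158.36769 * 6.9 = 1092.74 m^3

1092.74 m^3


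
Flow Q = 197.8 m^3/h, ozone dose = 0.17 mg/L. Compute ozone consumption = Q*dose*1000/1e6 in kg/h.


O3 demand (mg/h) = Q * dose * 1000 = 197.8 * 0.17 * 1000 = 33626 mg/h
Convert mg to kg: 33626 / 1e6 = 0.033626 kg/h

0.033626 kg/h


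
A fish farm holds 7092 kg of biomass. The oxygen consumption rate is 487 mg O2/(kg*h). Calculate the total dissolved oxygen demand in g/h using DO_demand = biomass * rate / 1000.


Total O2 consumption (mg/h) = 7092 kg * 487 mg/(kg*h) = 3453804 mg/h
Convert to g/h: 3453804 / 1000 = 3453.804 g/h

3453.804 g/h


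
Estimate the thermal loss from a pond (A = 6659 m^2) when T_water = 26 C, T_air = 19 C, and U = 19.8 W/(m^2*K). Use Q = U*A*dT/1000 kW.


Temperature difference dT = 26 - 19 = 7 K
Heat loss (W) = U * A * dT = 19.8 * 6659 * 7 = 922937.4 W
Convert to kW: 922937.4 / 1000 = 922.9374 kW

922.9374 kW


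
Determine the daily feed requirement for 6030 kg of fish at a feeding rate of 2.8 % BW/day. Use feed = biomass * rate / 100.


Feeding rate fraction = 2.8% / 100 = 0.028
Daily feed = 6030 kg * 0.028 = 168.84 kg/day

168.84 kg/day


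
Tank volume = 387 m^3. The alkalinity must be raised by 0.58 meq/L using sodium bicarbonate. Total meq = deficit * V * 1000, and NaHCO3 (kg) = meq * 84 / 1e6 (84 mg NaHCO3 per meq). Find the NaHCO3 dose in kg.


Tank volume in L = 387 m^3 * 1000 = 387000 L
Total meq required = 0.58 meq/L * 387000 L = 224460 meq
NaHCO3 mass = 224460 meq * 84 mg/meq / 1e6 = 18.8546 kg

18.8546 kg


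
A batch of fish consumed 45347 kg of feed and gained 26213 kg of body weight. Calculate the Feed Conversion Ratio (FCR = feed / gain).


FCR = feed consumed / weight gained
FCR = 45347 kg / 26213 kg = 1.72994

1.72994


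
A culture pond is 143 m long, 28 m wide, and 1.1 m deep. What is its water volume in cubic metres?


Base area = L * W = 143 * 28 = 4004 m^2
Volume = area * depth = 4004 * 1.1 = 4404.4 m^3

4404.4 m^3


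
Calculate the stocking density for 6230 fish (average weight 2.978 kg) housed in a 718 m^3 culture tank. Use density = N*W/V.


Total biomass = 6230 fish * 2.978 kg = 18552.94 kg
Density = total biomass / volume = 18552.94 / 718 = 25.8397 kg/m^3

25.8397 kg/m^3


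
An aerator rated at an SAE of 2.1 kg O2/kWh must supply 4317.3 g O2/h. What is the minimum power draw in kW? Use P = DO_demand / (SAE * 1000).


SAE in g O2/kWh = 2.1 * 1000 = 2100 g/kWh
P = DO_demand / SAE_g = 4317.3 / 2100 = 2.05586 kW

2.05586 kW


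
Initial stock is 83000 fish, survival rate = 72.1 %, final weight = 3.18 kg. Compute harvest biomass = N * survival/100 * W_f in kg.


Survivors = 83000 * 72.1/100 = 59843 fish
Harvest biomass = survivors * W_f = 59843 * 3.18 = 190300.74 kg

190300.74 kg


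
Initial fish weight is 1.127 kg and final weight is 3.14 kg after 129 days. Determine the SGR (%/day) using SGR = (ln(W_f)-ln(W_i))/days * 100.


ln(W_f) = ln(3.14) = 1.1442228
ln(W_i) = ln(1.127) = 0.11955924
ln(W_f) - ln(W_i) = 1.1442228 - 0.11955924 = 1.0246636
SGR = 1.0246636 / 129 * 100 = 0.794313 %/day

0.794313 %/day


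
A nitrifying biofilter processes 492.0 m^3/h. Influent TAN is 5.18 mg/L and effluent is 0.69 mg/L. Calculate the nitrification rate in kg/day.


Concentration drop: TAN_in - TAN_out = 5.18 - 0.69 = 4.49 mg/L
Hourly TAN removed = Q * dTAN = 492.0 m^3/h * 4.49 mg/L = 2209.08 g/h  (m^3/h * mg/L = g/h)
Daily TAN removed = 2209.08 * 24 = 53017.92 g/day
Convert to kg/day: 53017.92 / 1000 = 53.01792 kg/day

53.01792 kg/day


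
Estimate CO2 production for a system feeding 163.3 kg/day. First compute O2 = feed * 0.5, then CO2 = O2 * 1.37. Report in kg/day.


O2 = 163.3 * 0.5 = 81.65
CO2 = 81.65 * 1.37 = 111.8605

111.8605 kg/day


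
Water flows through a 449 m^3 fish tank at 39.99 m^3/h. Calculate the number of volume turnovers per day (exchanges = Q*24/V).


Daily flow volume = 39.99 m^3/h * 24 h = 959.76 m^3/day
Exchanges = daily flow / tank volume = 959.76 / 449 = 2.13755 exchanges/day

2.13755 exchanges/day


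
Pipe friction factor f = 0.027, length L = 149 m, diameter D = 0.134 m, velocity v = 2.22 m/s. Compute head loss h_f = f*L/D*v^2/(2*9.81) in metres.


v^2 = 2.22^2 = 4.9284 m^2/s^2
L/D = 149/0.134 = 1111.9403
h_f = f*(L/D)*v^2/(2g) = 0.027 * 1111.9403 * 4.9284 / 19.62 = 7.5414 m

7.5414 m


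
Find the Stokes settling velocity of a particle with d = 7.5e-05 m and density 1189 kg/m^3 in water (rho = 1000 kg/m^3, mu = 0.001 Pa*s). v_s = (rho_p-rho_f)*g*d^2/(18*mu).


Density difference: rho_p - rho_f = 1189 - 1000 = 189 kg/m^3
d^2 = (7.5e-05)^2 = 5.625e-09 m^2
Numerator = (rho_p - rho_f) * g * d^2 = 189 * 9.81 * 5.625e-09 = 1.0429256e-05
Denominator = 18 * mu = 18 * 0.001 = 0.018
v_s = 1.0429256e-05 / 0.018 = 5.79403e-04 m/s
Check: Re = rho_f * v_s * d / mu = 1000 * 5.79403e-04 * 7.5e-05 / 0.001 = 0.0435 < 1, so Stokes' law applies.

5.79403e-04 m/s
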